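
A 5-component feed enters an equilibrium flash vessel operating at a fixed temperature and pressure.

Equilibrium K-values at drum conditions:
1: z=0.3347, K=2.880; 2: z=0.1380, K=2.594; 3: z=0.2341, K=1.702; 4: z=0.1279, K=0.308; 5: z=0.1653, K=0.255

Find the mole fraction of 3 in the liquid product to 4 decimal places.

Newton–Raphson from β = 0.47:
  β = 0.4700: g = 0.26271, g' = -0.8650 → β = 0.7737
  β = 0.7737: g = -0.01989, g' = -1.1102 → β = 0.7558
  β = 0.7558: g = -0.00034, g' = -1.0730 → β = 0.7555
Converged at β = 0.7555.
Compositions from xᵢ = zᵢ/(1+β(Kᵢ−1)), yᵢ = Kᵢxᵢ:
  1: x = 0.1383, y = 0.3983
  2: x = 0.0626, y = 0.1624
  3: x = 0.1530, y = 0.2604
  4: x = 0.2680, y = 0.0825
  5: x = 0.3781, y = 0.0964

x_3 = 0.1530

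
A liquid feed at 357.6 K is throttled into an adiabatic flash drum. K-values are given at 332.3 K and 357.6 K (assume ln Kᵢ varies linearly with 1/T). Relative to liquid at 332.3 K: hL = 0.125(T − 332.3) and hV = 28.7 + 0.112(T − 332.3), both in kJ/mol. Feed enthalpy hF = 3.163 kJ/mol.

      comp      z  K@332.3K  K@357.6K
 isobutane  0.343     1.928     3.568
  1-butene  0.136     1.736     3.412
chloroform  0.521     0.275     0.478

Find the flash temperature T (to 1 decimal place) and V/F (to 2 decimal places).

Adiabatic flash: solve Rachford–Rice at each trial T, then check hF = ψ·hV(T) + (1−ψ)·hL(T).
  T = 332.3 K: K = (1.928, 1.736, 0.275), RR gives ψ = 0.064, H_out = 1.834 kJ/mol
  T = 357.6 K: K = (3.568, 3.412, 0.478), RR gives ψ = 0.711, H_out = 23.337 kJ/mol
  T = 345.0 K: K = (2.656, 2.467, 0.367), RR gives ψ = 0.431, H_out = 13.879 kJ/mol
  T = 338.6 K: K = (2.267, 2.074, 0.318), RR gives ψ = 0.272, H_out = 8.570 kJ/mol
  T = 335.5 K: K = (2.095, 1.902, 0.296), RR gives ψ = 0.179, H_out = 5.533 kJ/mol
  T = 333.9 K: K = (2.010, 1.817, 0.285), RR gives ψ = 0.125, H_out = 3.772 kJ/mol
Linear interpolation between T = 332.3 (H_out = 1.834) and T = 333.9 (H_out = 3.772) on hF = 3.163 gives T ≈ 333.4 K, at which ψ = 0.11.

T = 333.4 K, V/F = 0.11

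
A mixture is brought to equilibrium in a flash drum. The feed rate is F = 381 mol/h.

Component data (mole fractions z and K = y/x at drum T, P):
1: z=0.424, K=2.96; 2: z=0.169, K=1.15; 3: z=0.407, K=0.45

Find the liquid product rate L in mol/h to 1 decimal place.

L = 108.6 mol/h

Newton iteration, β⁰ = 0.5:
  β = 0.500: g = 0.1345, g' = -0.653 → β = 0.706
  β = 0.706: g = 0.0056, g' = -0.619 → β = 0.715
Converged at β = 0.715.
Then V = β·F = 0.7150·381 = 272.4 mol/h and L = F − V = 108.6 mol/h.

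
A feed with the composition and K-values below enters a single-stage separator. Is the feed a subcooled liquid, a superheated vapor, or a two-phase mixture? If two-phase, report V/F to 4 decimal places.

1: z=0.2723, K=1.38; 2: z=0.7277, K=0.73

subcooled liquid

ΣzᵢKᵢ = 0.9070; Σzᵢ/Kᵢ = 1.1942.
Since ΣzᵢKᵢ < 1 the mixture is below its bubble point — single liquid phase.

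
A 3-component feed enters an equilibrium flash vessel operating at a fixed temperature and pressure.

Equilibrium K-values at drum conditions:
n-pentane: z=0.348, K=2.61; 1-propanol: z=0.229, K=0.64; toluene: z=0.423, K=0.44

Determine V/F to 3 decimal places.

V/F = 0.301

Rachford–Rice: g(V/F) = Σ zᵢ(Kᵢ−1)/(1+V/F(Kᵢ−1)) = 0.
Check two-phase: ΣzᵢKᵢ = 1.241 > 1 and Σzᵢ/Kᵢ = 1.453 > 1, so g(0) = 0.241 > 0 and g(1) = -0.453 < 0.
Iterate (Newton) starting at V/F = 0.5:
  V/F = 0.500: g = -0.1191, g' = -0.577 → V/F = 0.293
  V/F = 0.293: g = 0.0048, g' = -0.643 → V/F = 0.301
Converged at V/F = 0.301.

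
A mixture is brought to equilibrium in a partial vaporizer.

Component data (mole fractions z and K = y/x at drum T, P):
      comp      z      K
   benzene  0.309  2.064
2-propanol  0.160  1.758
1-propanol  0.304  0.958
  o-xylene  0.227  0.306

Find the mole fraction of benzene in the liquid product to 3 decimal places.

x_benzene = 0.188

Iterate (Newton) starting at V/F = 0.5:
  V/F = 0.500: g = 0.0483, g' = -0.454 → V/F = 0.606
  V/F = 0.606: g = -0.0021, g' = -0.499 → V/F = 0.602
Converged at V/F = 0.602.
Compositions from xᵢ = zᵢ/(1+V/F(Kᵢ−1)), yᵢ = Kᵢxᵢ:
  benzene: x = 0.188, y = 0.389
  2-propanol: x = 0.110, y = 0.193
  1-propanol: x = 0.312, y = 0.299
  o-xylene: x = 0.390, y = 0.119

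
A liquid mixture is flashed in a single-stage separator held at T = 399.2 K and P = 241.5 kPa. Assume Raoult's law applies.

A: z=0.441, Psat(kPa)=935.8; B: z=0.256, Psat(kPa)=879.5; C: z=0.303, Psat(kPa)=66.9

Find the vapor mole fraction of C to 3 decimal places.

Raoult's law: Kᵢ = Pᵢˢᵃᵗ/P = Pᵢˢᵃᵗ/241.5.
  K_A = 935.8/241.5 = 3.87495, K_B = 879.5/241.5 = 3.64182, K_C = 66.9/241.5 = 0.27702
Rachford–Rice: g(ψ) = Σ zᵢ(Kᵢ−1)/(1+ψ(Kᵢ−1)) = 0.
Check two-phase: ΣzᵢKᵢ = 2.725 > 1 and Σzᵢ/Kᵢ = 1.278 > 1, so g(0) = 1.725 > 0 and g(1) = -0.278 < 0.
Iterate (Newton) starting at ψ = 0.53:
  ψ = 0.530: g = 0.4290, g' = -1.299 → ψ = 0.860
  ψ = 0.860: g = -0.0079, g' = -1.577 → ψ = 0.855
Converged at ψ = 0.855.
Compositions from xᵢ = zᵢ/(1+ψ(Kᵢ−1)), yᵢ = Kᵢxᵢ:
  A: x = 0.127, y = 0.494
  B: x = 0.079, y = 0.286
  C: x = 0.794, y = 0.220

y_C = 0.220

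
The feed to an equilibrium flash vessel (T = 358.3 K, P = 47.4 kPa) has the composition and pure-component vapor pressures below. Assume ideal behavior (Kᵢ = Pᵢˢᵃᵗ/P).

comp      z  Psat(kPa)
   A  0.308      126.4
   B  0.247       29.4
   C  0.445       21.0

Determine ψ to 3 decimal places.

ψ = 0.207

Raoult's law: Kᵢ = Pᵢˢᵃᵗ/P = Pᵢˢᵃᵗ/47.4.
  K_A = 126.4/47.4 = 2.66667, K_B = 29.4/47.4 = 0.62025, K_C = 21.0/47.4 = 0.44304
Rachford–Rice: g(ψ) = Σ zᵢ(Kᵢ−1)/(1+ψ(Kᵢ−1)) = 0.
Check two-phase: ΣzᵢKᵢ = 1.172 > 1 and Σzᵢ/Kᵢ = 1.518 > 1, so g(0) = 0.172 > 0 and g(1) = -0.518 < 0.
Iterate (Newton) starting at ψ = 0.31:
  ψ = 0.310: g = -0.0674, g' = -0.619 → ψ = 0.201
  ψ = 0.201: g = 0.0038, g' = -0.697 → ψ = 0.207
Converged at ψ = 0.207.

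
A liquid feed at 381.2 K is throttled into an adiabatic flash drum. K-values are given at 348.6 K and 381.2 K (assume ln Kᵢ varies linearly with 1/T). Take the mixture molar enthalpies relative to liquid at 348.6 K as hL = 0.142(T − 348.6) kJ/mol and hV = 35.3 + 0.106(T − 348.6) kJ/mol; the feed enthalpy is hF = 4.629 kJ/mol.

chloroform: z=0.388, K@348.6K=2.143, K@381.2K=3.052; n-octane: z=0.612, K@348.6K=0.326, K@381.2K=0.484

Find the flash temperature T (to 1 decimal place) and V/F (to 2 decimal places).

T = 353.5 K, V/F = 0.11

Adiabatic flash: solve Rachford–Rice at each trial T, then check hF = ψ·hV(T) + (1−ψ)·hL(T).
  T = 348.6 K: K = (2.143, 0.326), RR gives ψ = 0.040, H_out = 1.420 kJ/mol
  T = 381.2 K: K = (3.052, 0.484), RR gives ψ = 0.454, H_out = 20.112 kJ/mol
  T = 364.9 K: K = (2.578, 0.401), RR gives ψ = 0.260, H_out = 11.325 kJ/mol
  T = 356.8 K: K = (2.357, 0.363), RR gives ψ = 0.158, H_out = 6.679 kJ/mol
  T = 352.7 K: K = (2.249, 0.344), RR gives ψ = 0.101, H_out = 4.142 kJ/mol
  T = 354.8 K: K = (2.304, 0.353), RR gives ψ = 0.131, H_out = 5.461 kJ/mol
Linear interpolation between T = 352.7 (H_out = 4.142) and T = 354.8 (H_out = 5.461) on hF = 4.629 gives T ≈ 353.5 K, at which ψ = 0.11.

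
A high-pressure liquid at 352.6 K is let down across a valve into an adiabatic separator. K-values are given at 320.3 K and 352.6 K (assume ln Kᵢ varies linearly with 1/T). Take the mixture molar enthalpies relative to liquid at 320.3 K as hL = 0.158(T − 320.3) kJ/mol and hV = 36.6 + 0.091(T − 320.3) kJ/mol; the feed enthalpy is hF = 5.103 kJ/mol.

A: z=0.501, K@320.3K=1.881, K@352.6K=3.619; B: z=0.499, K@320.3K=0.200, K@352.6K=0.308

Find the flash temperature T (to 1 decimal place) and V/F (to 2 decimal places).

T = 322.9 K, V/F = 0.13

Adiabatic flash: solve Rachford–Rice at each trial T, then check hF = ψ·hV(T) + (1−ψ)·hL(T).
  T = 320.3 K: K = (1.881, 0.200), RR gives ψ = 0.060, H_out = 2.190 kJ/mol
  T = 352.6 K: K = (3.619, 0.308), RR gives ψ = 0.533, H_out = 23.473 kJ/mol
  T = 336.5 K: K = (2.653, 0.251), RR gives ψ = 0.367, H_out = 15.593 kJ/mol
  T = 328.4 K: K = (2.243, 0.225), RR gives ψ = 0.245, H_out = 10.109 kJ/mol
  T = 324.4 K: K = (2.059, 0.212), RR gives ψ = 0.165, H_out = 6.630 kJ/mol
  T = 322.4 K: K = (1.971, 0.206), RR gives ψ = 0.117, H_out = 4.599 kJ/mol
Linear interpolation between T = 322.4 (H_out = 4.599) and T = 324.4 (H_out = 6.630) on hF = 5.103 gives T ≈ 322.9 K, at which ψ = 0.13.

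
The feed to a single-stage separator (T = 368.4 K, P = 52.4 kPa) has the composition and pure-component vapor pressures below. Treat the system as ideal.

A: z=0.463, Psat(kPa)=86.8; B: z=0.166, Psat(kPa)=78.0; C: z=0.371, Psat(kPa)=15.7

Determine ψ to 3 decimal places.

ψ = 0.291

Raoult's law: Kᵢ = Pᵢˢᵃᵗ/P = Pᵢˢᵃᵗ/52.4.
  K_A = 86.8/52.4 = 1.65649, K_B = 78.0/52.4 = 1.48855, K_C = 15.7/52.4 = 0.29962
Rachford–Rice: g(ψ) = Σ zᵢ(Kᵢ−1)/(1+ψ(Kᵢ−1)) = 0.
Feasibility: ΣzᵢKᵢ = 1.125, Σzᵢ/Kᵢ = 1.629 — both > 1, two phases present.
Newton iteration, ψ⁰ = 0.67:
  ψ = 0.670: g = -0.2174, g' = -0.765 → ψ = 0.386
  ψ = 0.386: g = -0.0453, g' = -0.497 → ψ = 0.295
  ψ = 0.295: g = -0.0018, g' = -0.459 → ψ = 0.291
Converged at ψ = 0.291.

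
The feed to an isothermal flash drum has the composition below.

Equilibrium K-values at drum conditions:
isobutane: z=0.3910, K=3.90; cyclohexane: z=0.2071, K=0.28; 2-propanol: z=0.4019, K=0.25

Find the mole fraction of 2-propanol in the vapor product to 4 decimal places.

Iterate (Newton) starting at V/F = 0.47:
  V/F = 0.4700: g = -0.21105, g' = -1.3734 → V/F = 0.3163
  V/F = 0.3163: g = 0.00311, g' = -1.4631 → V/F = 0.3185
Converged at V/F = 0.3185.
Compositions from xᵢ = zᵢ/(1+V/F(Kᵢ−1)), yᵢ = Kᵢxᵢ:
  isobutane: x = 0.2033, y = 0.7928
  cyclohexane: x = 0.2687, y = 0.0752
  2-propanol: x = 0.5280, y = 0.1320

y_2-propanol = 0.1320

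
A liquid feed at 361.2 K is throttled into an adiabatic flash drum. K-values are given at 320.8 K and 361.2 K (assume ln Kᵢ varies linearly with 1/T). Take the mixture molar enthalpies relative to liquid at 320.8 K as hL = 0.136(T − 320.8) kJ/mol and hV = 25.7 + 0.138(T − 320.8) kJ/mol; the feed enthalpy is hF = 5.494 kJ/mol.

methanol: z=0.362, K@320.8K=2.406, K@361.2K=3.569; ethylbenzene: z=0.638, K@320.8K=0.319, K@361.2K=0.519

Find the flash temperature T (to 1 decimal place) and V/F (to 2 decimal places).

T = 329.0 K, V/F = 0.17

Adiabatic flash: solve Rachford–Rice at each trial T, then check hF = ψ·hV(T) + (1−ψ)·hL(T).
  T = 320.8 K: K = (2.406, 0.319), RR gives ψ = 0.078, H_out = 2.000 kJ/mol
  T = 361.2 K: K = (3.569, 0.519), RR gives ψ = 0.504, H_out = 18.494 kJ/mol
  T = 341.0 K: K = (2.965, 0.413), RR gives ψ = 0.292, H_out = 10.257 kJ/mol
  T = 330.9 K: K = (2.679, 0.364), RR gives ψ = 0.190, H_out = 6.249 kJ/mol
  T = 325.9 K: K = (2.542, 0.341), RR gives ψ = 0.136, H_out = 4.193 kJ/mol
  T = 328.4 K: K = (2.611, 0.353), RR gives ψ = 0.163, H_out = 5.230 kJ/mol
  T = 329.6 K: K = (2.643, 0.358), RR gives ψ = 0.176, H_out = 5.721 kJ/mol
Linear interpolation between T = 328.4 (H_out = 5.230) and T = 329.6 (H_out = 5.721) on hF = 5.494 gives T ≈ 329.0 K, at which ψ = 0.17.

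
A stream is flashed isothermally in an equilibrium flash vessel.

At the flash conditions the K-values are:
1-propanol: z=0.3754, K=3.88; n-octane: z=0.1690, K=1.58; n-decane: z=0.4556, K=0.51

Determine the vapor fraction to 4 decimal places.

ψ = 0.8444

Newton iteration, ψ⁰ = 0.5:
  ψ = 0.5000: g = 0.22339, g' = -0.7491 → ψ = 0.7982
  ψ = 0.7982: g = 0.02808, g' = -0.6078 → ψ = 0.8444
Converged at ψ = 0.8444.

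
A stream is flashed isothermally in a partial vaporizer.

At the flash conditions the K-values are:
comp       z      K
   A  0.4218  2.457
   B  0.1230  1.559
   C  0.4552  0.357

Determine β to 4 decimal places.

Newton–Raphson from β = 0.5:
  β = 0.5000: g = -0.02210, g' = -0.7320 → β = 0.4698
  β = 0.4698: g = -0.00010, g' = -0.7261 → β = 0.4697
Converged at β = 0.4697.

β = 0.4697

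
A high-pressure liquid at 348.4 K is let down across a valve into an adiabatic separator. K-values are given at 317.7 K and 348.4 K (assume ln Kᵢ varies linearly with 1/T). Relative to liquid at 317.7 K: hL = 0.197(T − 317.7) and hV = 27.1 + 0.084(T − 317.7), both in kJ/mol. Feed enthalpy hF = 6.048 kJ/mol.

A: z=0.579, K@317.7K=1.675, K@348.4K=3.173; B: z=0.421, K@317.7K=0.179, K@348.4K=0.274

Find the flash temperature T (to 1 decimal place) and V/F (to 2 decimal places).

Adiabatic flash: solve Rachford–Rice at each trial T, then check hF = ψ·hV(T) + (1−ψ)·hL(T).
  T = 317.7 K: K = (1.675, 0.179), RR gives ψ = 0.082, H_out = 2.210 kJ/mol
  T = 348.4 K: K = (3.173, 0.274), RR gives ψ = 0.604, H_out = 20.316 kJ/mol
  T = 333.0 K: K = (2.337, 0.223), RR gives ψ = 0.431, H_out = 13.944 kJ/mol
  T = 325.4 K: K = (1.988, 0.201), RR gives ψ = 0.298, H_out = 9.346 kJ/mol
  T = 321.5 K: K = (1.825, 0.190), RR gives ψ = 0.204, H_out = 6.190 kJ/mol
  T = 319.6 K: K = (1.749, 0.184), RR gives ψ = 0.147, H_out = 4.340 kJ/mol
  T = 320.6 K: K = (1.789, 0.187), RR gives ψ = 0.178, H_out = 5.344 kJ/mol
Linear interpolation between T = 320.6 (H_out = 5.344) and T = 321.5 (H_out = 6.190) on hF = 6.048 gives T ≈ 321.3 K, at which ψ = 0.20.

T = 321.3 K, V/F = 0.20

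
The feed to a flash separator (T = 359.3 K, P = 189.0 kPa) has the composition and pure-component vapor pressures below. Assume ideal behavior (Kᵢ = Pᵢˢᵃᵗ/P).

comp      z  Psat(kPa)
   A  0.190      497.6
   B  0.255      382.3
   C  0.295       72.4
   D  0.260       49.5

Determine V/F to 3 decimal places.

Raoult's law: Kᵢ = Pᵢˢᵃᵗ/P = Pᵢˢᵃᵗ/189.0.
  K_A = 497.6/189.0 = 2.63280, K_B = 382.3/189.0 = 2.02275, K_C = 72.4/189.0 = 0.38307, K_D = 49.5/189.0 = 0.26190
Material balance + equilibrium reduce to Σ zᵢ(Kᵢ−1)/(1+V/F(Kᵢ−1)) = 0.
Feasibility: ΣzᵢKᵢ = 1.197, Σzᵢ/Kᵢ = 1.961 — both > 1, two phases present.
Iterate (Newton) starting at V/F = 0.51:
  V/F = 0.510: g = -0.2326, g' = -0.869 → V/F = 0.242
  V/F = 0.242: g = -0.0165, g' = -0.797 → V/F = 0.222
Converged at V/F = 0.222.

V/F = 0.222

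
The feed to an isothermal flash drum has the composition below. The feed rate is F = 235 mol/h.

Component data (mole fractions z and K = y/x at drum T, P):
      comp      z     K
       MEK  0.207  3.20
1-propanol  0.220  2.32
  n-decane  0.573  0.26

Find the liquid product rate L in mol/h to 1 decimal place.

Newton–Raphson from ψ = 0.5:
  ψ = 0.500: g = -0.2813, g' = -1.157 → ψ = 0.257
  ψ = 0.257: g = -0.0157, g' = -1.101 → ψ = 0.243
Converged at ψ = 0.243.
Then V = ψ·F = 0.2427·235 = 57.0 mol/h and L = F − V = 178.0 mol/h.

L = 178.0 mol/h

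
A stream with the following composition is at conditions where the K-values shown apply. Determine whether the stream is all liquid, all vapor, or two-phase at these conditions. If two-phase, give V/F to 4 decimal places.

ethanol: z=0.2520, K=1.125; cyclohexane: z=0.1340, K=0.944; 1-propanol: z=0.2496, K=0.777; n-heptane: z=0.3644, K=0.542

ΣzᵢKᵢ = 0.8014; Σzᵢ/Kᵢ = 1.3595.
Since ΣzᵢKᵢ < 1 the mixture is below its bubble point — single liquid phase.

all liquid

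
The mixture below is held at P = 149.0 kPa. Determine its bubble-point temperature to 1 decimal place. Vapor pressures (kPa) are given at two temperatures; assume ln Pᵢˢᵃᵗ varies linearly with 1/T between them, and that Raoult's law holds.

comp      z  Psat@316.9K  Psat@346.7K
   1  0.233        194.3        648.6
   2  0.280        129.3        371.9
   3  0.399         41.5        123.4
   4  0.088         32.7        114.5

T = 326.5 K

Bubble-point temperature: ΣzᵢPᵢˢᵃᵗ(T) = P. Interpolate ln Pᵢˢᵃᵗ = aᵢ + bᵢ/T.
  T = 316.9 K: ΣzᵢPᵢˢᵃᵗ = 100.91 kPa
  T = 346.7 K: ΣzᵢPᵢˢᵃᵗ = 314.57 kPa
  T = 331.8 K: ΣzᵢPᵢˢᵃᵗ = 182.66 kPa
  T = 324.4 K: ΣzᵢPᵢˢᵃᵗ = 136.94 kPa
  T = 328.1 K: ΣzᵢPᵢˢᵃᵗ = 158.41 kPa
  T = 326.2 K: ΣzᵢPᵢˢᵃᵗ = 147.05 kPa
Interpolating between 326.2 K and 328.1 K gives T ≈ 326.5 K.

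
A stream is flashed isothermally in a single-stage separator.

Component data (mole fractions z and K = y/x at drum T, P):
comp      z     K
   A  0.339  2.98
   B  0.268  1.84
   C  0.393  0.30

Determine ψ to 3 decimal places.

Let ψ = V/F and solve Σ zᵢ(Kᵢ−1)/(1+ψ(Kᵢ−1)) = 0.
Check two-phase: ΣzᵢKᵢ = 1.621 > 1 and Σzᵢ/Kᵢ = 1.569 > 1, so g(0) = 0.621 > 0 and g(1) = -0.569 < 0.
Iterate (Newton) starting at ψ = 0.47:
  ψ = 0.470: g = 0.0991, g' = -0.881 → ψ = 0.582
  ψ = 0.582: g = -0.0016, g' = -0.921 → ψ = 0.581
Converged at ψ = 0.581.

ψ = 0.581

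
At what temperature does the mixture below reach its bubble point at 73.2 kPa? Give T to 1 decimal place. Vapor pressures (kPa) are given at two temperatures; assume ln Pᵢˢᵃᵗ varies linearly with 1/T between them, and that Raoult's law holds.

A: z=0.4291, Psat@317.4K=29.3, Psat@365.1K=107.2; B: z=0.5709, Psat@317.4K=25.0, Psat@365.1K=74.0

T = 356.7 K

Bubble-point temperature: ΣzᵢPᵢˢᵃᵗ(T) = P. Interpolate ln Pᵢˢᵃᵗ = aᵢ + bᵢ/T.
  T = 317.4 K: ΣzᵢPᵢˢᵃᵗ = 26.85 kPa
  T = 365.1 K: ΣzᵢPᵢˢᵃᵗ = 88.25 kPa
  T = 341.2 K: ΣzᵢPᵢˢᵃᵗ = 50.61 kPa
  T = 353.1 K: ΣzᵢPᵢˢᵃᵗ = 67.36 kPa
  T = 359.1 K: ΣzᵢPᵢˢᵃᵗ = 77.27 kPa
  T = 356.1 K: ΣzᵢPᵢˢᵃᵗ = 72.18 kPa
  T = 357.6 K: ΣzᵢPᵢˢᵃᵗ = 74.69 kPa
Interpolating between 356.1 K and 357.6 K gives T ≈ 356.7 K.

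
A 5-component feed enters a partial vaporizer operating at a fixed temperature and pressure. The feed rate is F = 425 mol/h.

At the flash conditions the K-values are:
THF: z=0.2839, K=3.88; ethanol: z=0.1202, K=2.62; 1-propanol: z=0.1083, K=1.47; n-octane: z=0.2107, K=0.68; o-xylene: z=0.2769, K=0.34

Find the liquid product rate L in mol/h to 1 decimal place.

L = 141.5 mol/h

Iterate (Newton) starting at ψ = 0.5:
  ψ = 0.5000: g = 0.13086, g' = -0.8068 → ψ = 0.6622
  ψ = 0.6622: g = 0.00382, g' = -0.7813 → ψ = 0.6671
Converged at ψ = 0.6671.
Then V = ψ·F = 0.6671·425 = 283.5 mol/h and L = F − V = 141.5 mol/h.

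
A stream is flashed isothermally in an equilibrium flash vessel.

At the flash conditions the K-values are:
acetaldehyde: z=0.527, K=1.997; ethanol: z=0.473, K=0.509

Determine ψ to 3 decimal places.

ψ = 0.599

Material balance + equilibrium reduce to Σ zᵢ(Kᵢ−1)/(1+ψ(Kᵢ−1)) = 0.
g(0) = ΣzᵢKᵢ − 1 = 0.293 and g(1) = 1 − Σzᵢ/Kᵢ = -0.193, so a root lies in (0, 1).
Binary case is linear: z₁(K₁−1)(1+ψ(K₂−1)) + z₂(K₂−1)(1+ψ(K₁−1)) = 0
⇒ ψ = [z₁(K₁−1)+z₂(K₂−1)] / [−(K₁−1)(K₂−1)] = 0.2932/0.4895 = 0.599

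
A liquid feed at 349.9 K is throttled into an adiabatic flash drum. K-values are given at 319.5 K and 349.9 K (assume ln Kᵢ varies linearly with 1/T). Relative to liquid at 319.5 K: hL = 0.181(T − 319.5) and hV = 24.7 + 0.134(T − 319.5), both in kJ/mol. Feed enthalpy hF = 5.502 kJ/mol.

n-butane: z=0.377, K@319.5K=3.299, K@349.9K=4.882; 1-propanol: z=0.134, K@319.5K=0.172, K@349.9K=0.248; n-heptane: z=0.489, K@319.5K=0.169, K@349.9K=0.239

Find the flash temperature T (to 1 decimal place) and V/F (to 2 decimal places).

T = 322.5 K, V/F = 0.20

Adiabatic flash: solve Rachford–Rice at each trial T, then check hF = ψ·hV(T) + (1−ψ)·hL(T).
  T = 319.5 K: K = (3.299, 0.172, 0.169), RR gives ψ = 0.183, H_out = 4.521 kJ/mol
  T = 349.9 K: K = (4.882, 0.248, 0.239), RR gives ψ = 0.336, H_out = 13.326 kJ/mol
  T = 334.7 K: K = (4.049, 0.208, 0.203), RR gives ψ = 0.269, H_out = 9.207 kJ/mol
  T = 327.1 K: K = (3.664, 0.190, 0.185), RR gives ψ = 0.229, H_out = 6.961 kJ/mol
  T = 323.3 K: K = (3.479, 0.181, 0.177), RR gives ψ = 0.207, H_out = 5.769 kJ/mol
  T = 321.4 K: K = (3.388, 0.176, 0.173), RR gives ψ = 0.195, H_out = 5.153 kJ/mol
Linear interpolation between T = 321.4 (H_out = 5.153) and T = 323.3 (H_out = 5.769) on hF = 5.502 gives T ≈ 322.5 K, at which ψ = 0.20.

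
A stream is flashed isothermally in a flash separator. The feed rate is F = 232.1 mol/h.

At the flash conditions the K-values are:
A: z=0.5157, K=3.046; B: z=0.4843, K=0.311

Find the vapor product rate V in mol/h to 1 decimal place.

Iterate (Newton) starting at ψ = 0.5:
  ψ = 0.5000: g = 0.01251, g' = -1.0626 → ψ = 0.5118
Converged at ψ = 0.5118.
Then V = ψ·F = 0.5118·232.1 = 118.8 mol/h and L = F − V = 113.3 mol/h.

V = 118.8 mol/h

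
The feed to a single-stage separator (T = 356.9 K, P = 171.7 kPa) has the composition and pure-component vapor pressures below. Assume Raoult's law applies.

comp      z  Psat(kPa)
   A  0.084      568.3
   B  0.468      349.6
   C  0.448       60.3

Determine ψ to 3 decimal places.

Raoult's law: Kᵢ = Pᵢˢᵃᵗ/P = Pᵢˢᵃᵗ/171.7.
  K_A = 568.3/171.7 = 3.30984, K_B = 349.6/171.7 = 2.03611, K_C = 60.3/171.7 = 0.35119
Newton iteration, ψ⁰ = 0.5:
  ψ = 0.500: g = -0.0208, g' = -0.728 → ψ = 0.471
Converged at ψ = 0.471.

ψ = 0.471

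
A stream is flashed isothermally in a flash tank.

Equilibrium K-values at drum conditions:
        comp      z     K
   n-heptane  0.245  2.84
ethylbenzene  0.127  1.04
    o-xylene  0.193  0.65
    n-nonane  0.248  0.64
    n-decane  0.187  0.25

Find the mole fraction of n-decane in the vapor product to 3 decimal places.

y_n-decane = 0.055

Let β = V/F and solve Σ zᵢ(Kᵢ−1)/(1+β(Kᵢ−1)) = 0.
g(0) = ΣzᵢKᵢ − 1 = 0.159 and g(1) = 1 − Σzᵢ/Kᵢ = -0.641, so a root lies in (0, 1).
Iterate (Newton) starting at β = 0.66:
  β = 0.660: g = -0.2741, g' = -0.677 → β = 0.255
  β = 0.255: g = -0.0341, g' = -0.613 → β = 0.199
  β = 0.199: g = 0.0011, g' = -0.654 → β = 0.201
Converged at β = 0.201.
Compositions from xᵢ = zᵢ/(1+β(Kᵢ−1)), yᵢ = Kᵢxᵢ:
  n-heptane: x = 0.179, y = 0.508
  ethylbenzene: x = 0.126, y = 0.131
  o-xylene: x = 0.208, y = 0.135
  n-nonane: x = 0.267, y = 0.171
  n-decane: x = 0.220, y = 0.055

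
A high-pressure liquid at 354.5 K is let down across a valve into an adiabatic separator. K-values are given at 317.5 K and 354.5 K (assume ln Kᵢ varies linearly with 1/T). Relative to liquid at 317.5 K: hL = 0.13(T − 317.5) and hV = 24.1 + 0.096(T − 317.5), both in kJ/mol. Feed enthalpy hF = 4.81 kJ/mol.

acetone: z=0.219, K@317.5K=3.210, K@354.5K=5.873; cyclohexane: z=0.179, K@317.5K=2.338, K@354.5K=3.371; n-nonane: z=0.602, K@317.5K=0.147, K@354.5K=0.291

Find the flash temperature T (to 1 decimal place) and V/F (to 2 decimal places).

T = 322.4 K, V/F = 0.17

Adiabatic flash: solve Rachford–Rice at each trial T, then check hF = ψ·hV(T) + (1−ψ)·hL(T).
  T = 317.5 K: K = (3.210, 2.338, 0.147), RR gives ψ = 0.132, H_out = 3.174 kJ/mol
  T = 354.5 K: K = (5.873, 3.371, 0.291), RR gives ψ = 0.389, H_out = 13.695 kJ/mol
  T = 336.0 K: K = (4.415, 2.836, 0.211), RR gives ψ = 0.273, H_out = 8.817 kJ/mol
  T = 326.8 K: K = (3.785, 2.583, 0.177), RR gives ψ = 0.209, H_out = 6.182 kJ/mol
  T = 322.1 K: K = (3.487, 2.458, 0.161), RR gives ψ = 0.172, H_out = 4.719 kJ/mol
  T = 324.5 K: K = (3.637, 2.522, 0.169), RR gives ψ = 0.191, H_out = 5.479 kJ/mol
Linear interpolation between T = 322.1 (H_out = 4.719) and T = 324.5 (H_out = 5.479) on hF = 4.81 gives T ≈ 322.4 K, at which ψ = 0.17.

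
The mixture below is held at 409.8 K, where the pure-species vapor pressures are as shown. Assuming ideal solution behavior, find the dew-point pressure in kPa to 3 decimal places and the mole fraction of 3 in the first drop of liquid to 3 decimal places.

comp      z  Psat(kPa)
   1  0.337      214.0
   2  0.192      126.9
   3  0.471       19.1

Pdew = 36.039 kPa, x_3 = 0.889

At the dew point ψ → 1, so Σzᵢ/Kᵢ = 1 with Kᵢ = Pᵢˢᵃᵗ/P ⇒ 1/P = Σzᵢ/Pᵢˢᵃᵗ.
1/P = 0.337/214.0 + 0.192/126.9 + 0.471/19.1 = 0.027747 ⇒ P = 36.039 kPa
xᵢ = zᵢP/Pᵢˢᵃᵗ ⇒ x_3 = 0.471·36.039/19.1 = 0.889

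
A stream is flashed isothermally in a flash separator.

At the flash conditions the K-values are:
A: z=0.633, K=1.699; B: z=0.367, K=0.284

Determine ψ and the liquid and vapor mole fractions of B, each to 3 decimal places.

Material balance + equilibrium reduce to Σ zᵢ(Kᵢ−1)/(1+ψ(Kᵢ−1)) = 0.
g(0) = ΣzᵢKᵢ − 1 = 0.180 and g(1) = 1 − Σzᵢ/Kᵢ = -0.665, so a root lies in (0, 1).
Newton iteration, ψ⁰ = 0.54:
  ψ = 0.540: g = -0.1072, g' = -0.663 → ψ = 0.378
  ψ = 0.378: g = -0.0105, g' = -0.547 → ψ = 0.359
Converged at ψ = 0.359.
Compositions from xᵢ = zᵢ/(1+ψ(Kᵢ−1)), yᵢ = Kᵢxᵢ:
  A: x = 0.506, y = 0.860
  B: x = 0.494, y = 0.140

ψ = 0.359, x_B = 0.494, y_B = 0.140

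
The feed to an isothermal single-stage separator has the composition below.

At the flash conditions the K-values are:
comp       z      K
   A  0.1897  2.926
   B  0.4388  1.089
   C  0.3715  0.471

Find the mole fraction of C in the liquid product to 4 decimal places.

Let ψ = V/F and solve Σ zᵢ(Kᵢ−1)/(1+ψ(Kᵢ−1)) = 0.
Feasibility: ΣzᵢKᵢ = 1.2079, Σzᵢ/Kᵢ = 1.2565 — both > 1, two phases present.
Newton iteration, ψ⁰ = 0.5:
  ψ = 0.5000: g = -0.04368, g' = -0.3780 → ψ = 0.3844
  ψ = 0.3844: g = 0.00100, g' = -0.3994 → ψ = 0.3869
Converged at ψ = 0.3869.
Compositions from xᵢ = zᵢ/(1+ψ(Kᵢ−1)), yᵢ = Kᵢxᵢ:
  A: x = 0.1087, y = 0.3180
  B: x = 0.4242, y = 0.4619
  C: x = 0.4671, y = 0.2200

x_C = 0.4671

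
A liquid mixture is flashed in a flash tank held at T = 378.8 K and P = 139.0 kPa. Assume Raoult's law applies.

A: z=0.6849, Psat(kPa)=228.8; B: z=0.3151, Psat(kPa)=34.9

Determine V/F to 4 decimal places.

Raoult's law: Kᵢ = Pᵢˢᵃᵗ/P = Pᵢˢᵃᵗ/139.0.
  K_A = 228.8/139.0 = 1.646043, K_B = 34.9/139.0 = 0.251079
Material balance + equilibrium reduce to Σ zᵢ(Kᵢ−1)/(1+V/F(Kᵢ−1)) = 0.
Feasibility: ΣzᵢKᵢ = 1.2065, Σzᵢ/Kᵢ = 1.6711 — both > 1, two phases present.
Iterate (Newton) starting at V/F = 0.5:
  V/F = 0.5000: g = -0.04281, g' = -0.6150 → V/F = 0.4304
  V/F = 0.4304: g = -0.00202, g' = -0.5598 → V/F = 0.4268
Converged at V/F = 0.4268.

V/F = 0.4268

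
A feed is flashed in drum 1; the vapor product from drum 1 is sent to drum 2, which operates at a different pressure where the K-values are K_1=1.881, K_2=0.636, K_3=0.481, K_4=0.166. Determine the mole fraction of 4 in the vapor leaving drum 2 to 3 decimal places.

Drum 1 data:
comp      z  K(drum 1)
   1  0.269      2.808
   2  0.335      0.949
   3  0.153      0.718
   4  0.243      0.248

Drum 1:
Rachford–Rice: g(ψ₁) = Σ zᵢ(Kᵢ−1)/(1+ψ₁(Kᵢ−1)) = 0.
g(0) = ΣzᵢKᵢ − 1 = 0.243 and g(1) = 1 − Σzᵢ/Kᵢ = -0.642, so a root lies in (0, 1).
Newton–Raphson from ψ₁ = 0.5:
  ψ₁ = 0.500: g = -0.1052, g' = -0.613 → ψ₁ = 0.328
  ψ₁ = 0.328: g = -0.0024, g' = -0.604 → ψ₁ = 0.324
Converged at ψ₁ = 0.324.
Drum-1 compositions:
  1: x = 0.170, y = 0.476
  2: x = 0.341, y = 0.323
  3: x = 0.168, y = 0.121
  4: x = 0.321, y = 0.080
Drum-2 feed = drum-1 vapor: z₂ = (0.4761, 0.3233, 0.1209, 0.0797).
Drum 2:
Let ψ₂ = V/F and solve Σ zᵢ(Kᵢ−1)/(1+ψ₂(Kᵢ−1)) = 0.
Check two-phase: ΣzᵢKᵢ = 1.173 > 1 and Σzᵢ/Kᵢ = 1.493 > 1, so g(0) = 0.173 > 0 and g(1) = -0.493 < 0.
Newton iteration, ψ₂⁰ = 0.5:
  ψ₂ = 0.500: g = -0.0514, g' = -0.465 → ψ₂ = 0.389
  ψ₂ = 0.389: g = -0.0018, g' = -0.436 → ψ₂ = 0.385
Converged at ψ₂ = 0.385.
  1: x = 0.356, y = 0.669
  2: x = 0.376, y = 0.239
  3: x = 0.151, y = 0.073
  4: x = 0.117, y = 0.019

y_4 (drum 2) = 0.019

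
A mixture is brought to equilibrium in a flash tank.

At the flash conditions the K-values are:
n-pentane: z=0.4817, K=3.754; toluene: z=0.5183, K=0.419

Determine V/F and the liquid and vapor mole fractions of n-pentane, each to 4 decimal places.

V/F = 0.6409, x_n-pentane = 0.1742, y_n-pentane = 0.6540

Binary case is linear: z₁(K₁−1)(1+V/F(K₂−1)) + z₂(K₂−1)(1+V/F(K₁−1)) = 0
⇒ V/F = [z₁(K₁−1)+z₂(K₂−1)] / [−(K₁−1)(K₂−1)] = 1.02547/1.60007 = 0.6409
Compositions from xᵢ = zᵢ/(1+V/F(Kᵢ−1)), yᵢ = Kᵢxᵢ:
  n-pentane: x = 0.1742, y = 0.6540
  toluene: x = 0.8258, y = 0.3460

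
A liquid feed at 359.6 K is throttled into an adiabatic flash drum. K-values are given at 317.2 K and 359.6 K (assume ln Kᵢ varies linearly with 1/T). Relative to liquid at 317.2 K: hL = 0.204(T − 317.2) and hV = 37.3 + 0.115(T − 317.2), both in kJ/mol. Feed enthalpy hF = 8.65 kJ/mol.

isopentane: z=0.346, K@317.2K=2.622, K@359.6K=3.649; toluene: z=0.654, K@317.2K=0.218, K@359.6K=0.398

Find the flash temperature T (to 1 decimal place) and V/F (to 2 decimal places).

T = 333.0 K, V/F = 0.15

Adiabatic flash: solve Rachford–Rice at each trial T, then check hF = ψ·hV(T) + (1−ψ)·hL(T).
  T = 317.2 K: K = (2.622, 0.218), RR gives ψ = 0.039, H_out = 1.464 kJ/mol
  T = 359.6 K: K = (3.649, 0.398), RR gives ψ = 0.328, H_out = 19.642 kJ/mol
  T = 338.4 K: K = (3.125, 0.300), RR gives ψ = 0.187, H_out = 10.936 kJ/mol
  T = 327.8 K: K = (2.871, 0.257), RR gives ψ = 0.116, H_out = 6.386 kJ/mol
  T = 333.1 K: K = (2.997, 0.278), RR gives ψ = 0.152, H_out = 8.695 kJ/mol
  T = 330.5 K: K = (2.935, 0.268), RR gives ψ = 0.135, H_out = 7.572 kJ/mol
  T = 331.8 K: K = (2.966, 0.273), RR gives ψ = 0.143, H_out = 8.135 kJ/mol
Linear interpolation between T = 331.8 (H_out = 8.135) and T = 333.1 (H_out = 8.695) on hF = 8.65 gives T ≈ 333.0 K, at which ψ = 0.15.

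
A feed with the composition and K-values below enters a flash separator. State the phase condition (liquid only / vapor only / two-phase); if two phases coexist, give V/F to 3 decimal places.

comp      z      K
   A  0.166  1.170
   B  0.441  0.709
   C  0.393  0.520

liquid only

ΣzᵢKᵢ = 0.711; Σzᵢ/Kᵢ = 1.520.
Since ΣzᵢKᵢ < 1 the mixture is below its bubble point — single liquid phase.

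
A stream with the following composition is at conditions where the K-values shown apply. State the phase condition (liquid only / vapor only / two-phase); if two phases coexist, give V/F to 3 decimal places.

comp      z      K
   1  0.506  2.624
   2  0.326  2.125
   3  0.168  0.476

ΣzᵢKᵢ = 2.100; Σzᵢ/Kᵢ = 0.699.
Since Σzᵢ/Kᵢ < 1 the mixture is above its dew point — single vapor phase.

vapor only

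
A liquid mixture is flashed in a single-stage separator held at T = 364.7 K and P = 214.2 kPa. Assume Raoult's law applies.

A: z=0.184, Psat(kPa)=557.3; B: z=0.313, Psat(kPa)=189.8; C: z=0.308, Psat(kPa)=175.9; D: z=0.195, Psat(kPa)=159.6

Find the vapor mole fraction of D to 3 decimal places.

Raoult's law: Kᵢ = Pᵢˢᵃᵗ/P = Pᵢˢᵃᵗ/214.2.
  K_A = 557.3/214.2 = 2.60177, K_B = 189.8/214.2 = 0.88609, K_C = 175.9/214.2 = 0.82120, K_D = 159.6/214.2 = 0.74510
Material balance + equilibrium reduce to Σ zᵢ(Kᵢ−1)/(1+β(Kᵢ−1)) = 0.
Feasibility: ΣzᵢKᵢ = 1.154, Σzᵢ/Kᵢ = 1.061 — both > 1, two phases present.
Iterate (Newton) starting at β = 0.62:
  β = 0.620: g = -0.0115, g' = -0.154 → β = 0.545
  β = 0.545: g = 0.0005, g' = -0.168 → β = 0.549
Converged at β = 0.549.
Compositions from xᵢ = zᵢ/(1+β(Kᵢ−1)), yᵢ = Kᵢxᵢ:
  A: x = 0.098, y = 0.255
  B: x = 0.334, y = 0.296
  C: x = 0.341, y = 0.280
  D: x = 0.227, y = 0.169

y_D = 0.169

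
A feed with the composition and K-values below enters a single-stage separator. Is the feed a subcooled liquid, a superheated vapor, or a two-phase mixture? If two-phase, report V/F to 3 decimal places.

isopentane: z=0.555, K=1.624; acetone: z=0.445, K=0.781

superheated vapor

ΣzᵢKᵢ = 1.249; Σzᵢ/Kᵢ = 0.912.
Since Σzᵢ/Kᵢ < 1 the mixture is above its dew point — single vapor phase.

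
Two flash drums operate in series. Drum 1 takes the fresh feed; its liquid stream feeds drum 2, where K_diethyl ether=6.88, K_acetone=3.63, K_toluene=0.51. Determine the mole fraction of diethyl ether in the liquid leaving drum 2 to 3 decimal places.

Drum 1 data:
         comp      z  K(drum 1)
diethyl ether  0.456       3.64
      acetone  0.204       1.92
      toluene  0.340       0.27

Drum 1:
Newton iteration, ψ₁⁰ = 0.69:
  ψ₁ = 0.690: g = 0.0414, g' = -1.199 → ψ₁ = 0.724
Converged at ψ₁ = 0.724.
Drum-1 compositions:
  diethyl ether: x = 0.157, y = 0.570
  acetone: x = 0.122, y = 0.235
  toluene: x = 0.721, y = 0.195
Drum-2 feed = drum-1 liquid: z₂ = (0.1567, 0.1225, 0.7209).
Drum 2:
Iterate (Newton) starting at ψ₂ = 0.43:
  ψ₂ = 0.430: g = -0.0353, g' = -0.899 → ψ₂ = 0.391
  ψ₂ = 0.391: g = 0.0013, g' = -0.969 → ψ₂ = 0.392
Converged at ψ₂ = 0.392.
  diethyl ether: x = 0.047, y = 0.326
  acetone: x = 0.060, y = 0.219
  toluene: x = 0.892, y = 0.455

x_diethyl ether (drum 2) = 0.047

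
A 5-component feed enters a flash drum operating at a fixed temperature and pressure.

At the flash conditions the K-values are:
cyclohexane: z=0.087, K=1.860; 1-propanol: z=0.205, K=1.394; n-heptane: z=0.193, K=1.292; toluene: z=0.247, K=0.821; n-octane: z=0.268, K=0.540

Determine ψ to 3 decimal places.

Let ψ = V/F and solve Σ zᵢ(Kᵢ−1)/(1+ψ(Kᵢ−1)) = 0.
Feasibility: ΣzᵢKᵢ = 1.044, Σzᵢ/Kᵢ = 1.140 — both > 1, two phases present.
Newton–Raphson from ψ = 0.5:
  ψ = 0.500: g = -0.0397, g' = -0.171 → ψ = 0.268
  ψ = 0.268: g = -0.0010, g' = -0.165 → ψ = 0.262
Converged at ψ = 0.262.

ψ = 0.262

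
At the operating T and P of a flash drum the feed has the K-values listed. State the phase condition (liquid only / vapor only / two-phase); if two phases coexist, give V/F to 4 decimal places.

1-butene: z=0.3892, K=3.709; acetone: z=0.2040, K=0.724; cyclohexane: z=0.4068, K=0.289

ΣzᵢKᵢ = 1.7088; Σzᵢ/Kᵢ = 1.7943.
Both exceed 1, so a two-phase solution exists.
Material balance + equilibrium reduce to Σ zᵢ(Kᵢ−1)/(1+ψ(Kᵢ−1)) = 0.
Iterate (Newton) starting at ψ = 0.5:
  ψ = 0.5000: g = -0.06629, g' = -1.0312 → ψ = 0.4357
  ψ = 0.4357: g = 0.00051, g' = -1.0526 → ψ = 0.4362
Converged at ψ = 0.4362.

two-phase, V/F = 0.4362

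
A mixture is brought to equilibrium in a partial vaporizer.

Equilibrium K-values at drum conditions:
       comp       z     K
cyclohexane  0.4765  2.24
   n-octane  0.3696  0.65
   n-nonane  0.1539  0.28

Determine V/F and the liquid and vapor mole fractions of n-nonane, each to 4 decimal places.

V/F = 0.5639, x_n-nonane = 0.2591, y_n-nonane = 0.0725

Material balance + equilibrium reduce to Σ zᵢ(Kᵢ−1)/(1+V/F(Kᵢ−1)) = 0.
Feasibility: ΣzᵢKᵢ = 1.3507, Σzᵢ/Kᵢ = 1.3310 — both > 1, two phases present.
Newton iteration, V/F⁰ = 0.63:
  V/F = 0.6300: g = -0.03703, g' = -0.5727 → V/F = 0.5653
  V/F = 0.5653: g = -0.00079, g' = -0.5505 → V/F = 0.5639
Converged at V/F = 0.5639.
Compositions from xᵢ = zᵢ/(1+V/F(Kᵢ−1)), yᵢ = Kᵢxᵢ:
  cyclohexane: x = 0.2804, y = 0.6281
  n-octane: x = 0.4605, y = 0.2993
  n-nonane: x = 0.2591, y = 0.0725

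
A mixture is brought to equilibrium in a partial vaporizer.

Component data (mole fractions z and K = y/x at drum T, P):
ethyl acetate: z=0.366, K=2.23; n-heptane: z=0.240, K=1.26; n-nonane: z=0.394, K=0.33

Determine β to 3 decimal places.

β = 0.396

Material balance + equilibrium reduce to Σ zᵢ(Kᵢ−1)/(1+β(Kᵢ−1)) = 0.
Check two-phase: ΣzᵢKᵢ = 1.249 > 1 and Σzᵢ/Kᵢ = 1.549 > 1, so g(0) = 0.249 > 0 and g(1) = -0.549 < 0.
Iterate (Newton) starting at β = 0.33:
  β = 0.330: g = 0.0388, g' = -0.585 → β = 0.396
Converged at β = 0.396.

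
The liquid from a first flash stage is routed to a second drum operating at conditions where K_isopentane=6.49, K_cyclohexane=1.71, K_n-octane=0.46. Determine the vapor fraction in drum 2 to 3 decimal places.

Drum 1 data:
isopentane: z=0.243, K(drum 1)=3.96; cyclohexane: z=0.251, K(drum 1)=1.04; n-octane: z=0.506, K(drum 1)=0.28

V/F (drum 2) = 0.360

Drum 1:
Rachford–Rice: g(ψ₁) = Σ zᵢ(Kᵢ−1)/(1+ψ₁(Kᵢ−1)) = 0.
g(0) = ΣzᵢKᵢ − 1 = 0.365 and g(1) = 1 − Σzᵢ/Kᵢ = -1.110, so a root lies in (0, 1).
Newton–Raphson from ψ₁ = 0.55:
  ψ₁ = 0.550: g = -0.3197, g' = -1.028 → ψ₁ = 0.239
  ψ₁ = 0.239: g = -0.0088, g' = -1.113 → ψ₁ = 0.231
Converged at ψ₁ = 0.231.
Drum-1 compositions:
  isopentane: x = 0.144, y = 0.571
  cyclohexane: x = 0.249, y = 0.259
  n-octane: x = 0.607, y = 0.170
Drum-2 feed = drum-1 liquid: z₂ = (0.1443, 0.2487, 0.6070).
Drum 2:
Rachford–Rice: g(ψ₂) = Σ zᵢ(Kᵢ−1)/(1+ψ₂(Kᵢ−1)) = 0.
Feasibility: ΣzᵢKᵢ = 1.641, Σzᵢ/Kᵢ = 1.487 — both > 1, two phases present.
Iterate (Newton) starting at ψ₂ = 0.5:
  ψ₂ = 0.500: g = -0.1072, g' = -0.711 → ψ₂ = 0.349
  ψ₂ = 0.349: g = 0.0091, g' = -0.860 → ψ₂ = 0.360
Converged at ψ₂ = 0.360.
  isopentane: x = 0.048, y = 0.315
  cyclohexane: x = 0.198, y = 0.339
  n-octane: x = 0.753, y = 0.347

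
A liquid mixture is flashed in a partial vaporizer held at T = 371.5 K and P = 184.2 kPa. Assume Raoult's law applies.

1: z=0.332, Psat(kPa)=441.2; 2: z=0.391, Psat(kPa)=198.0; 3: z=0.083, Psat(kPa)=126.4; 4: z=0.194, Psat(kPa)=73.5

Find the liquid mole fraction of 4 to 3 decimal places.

Raoult's law: Kᵢ = Pᵢˢᵃᵗ/P = Pᵢˢᵃᵗ/184.2.
  K_1 = 441.2/184.2 = 2.39522, K_2 = 198.0/184.2 = 1.07492, K_3 = 126.4/184.2 = 0.68621, K_4 = 73.5/184.2 = 0.39902
Newton iteration, V/F⁰ = 0.5:
  V/F = 0.500: g = 0.1035, g' = -0.381 → V/F = 0.772
  V/F = 0.772: g = -0.0011, g' = -0.410 → V/F = 0.769
Converged at V/F = 0.769.
Compositions from xᵢ = zᵢ/(1+V/F(Kᵢ−1)), yᵢ = Kᵢxᵢ:
  1: x = 0.160, y = 0.384
  2: x = 0.370, y = 0.397
  3: x = 0.109, y = 0.075
  4: x = 0.361, y = 0.144

x_4 = 0.361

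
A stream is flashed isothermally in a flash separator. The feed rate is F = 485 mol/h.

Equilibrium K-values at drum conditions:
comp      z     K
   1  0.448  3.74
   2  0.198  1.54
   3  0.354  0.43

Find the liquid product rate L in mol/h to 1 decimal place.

L = 41.3 mol/h

Newton–Raphson from ψ = 0.5:
  ψ = 0.500: g = 0.3199, g' = -0.860 → ψ = 0.872
  ψ = 0.872: g = 0.0335, g' = -0.774 → ψ = 0.916
  ψ = 0.916: g = -0.0006, g' = -0.802 → ψ = 0.915
Converged at ψ = 0.915.
Then V = ψ·F = 0.9148·485 = 443.7 mol/h and L = F − V = 41.3 mol/h.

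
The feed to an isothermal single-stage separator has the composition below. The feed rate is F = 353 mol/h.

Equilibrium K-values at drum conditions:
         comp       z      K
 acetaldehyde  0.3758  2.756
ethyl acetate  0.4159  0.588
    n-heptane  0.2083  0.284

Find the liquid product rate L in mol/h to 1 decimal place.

Material balance + equilibrium reduce to Σ zᵢ(Kᵢ−1)/(1+V/F(Kᵢ−1)) = 0.
Check two-phase: ΣzᵢKᵢ = 1.3394 > 1 and Σzᵢ/Kᵢ = 1.5771 > 1, so g(0) = 0.3394 > 0 and g(1) = -0.5771 < 0.
Iterate (Newton) starting at V/F = 0.66:
  V/F = 0.6600: g = -0.21245, g' = -0.7656 → V/F = 0.3825
  V/F = 0.3825: g = -0.01405, g' = -0.7167 → V/F = 0.3629
  V/F = 0.3629: g = 0.00008, g' = -0.7248 → V/F = 0.3630
Converged at V/F = 0.3630.
Then V = V/F·F = 0.3630·353 = 128.1 mol/h and L = F − V = 224.9 mol/h.

L = 224.9 mol/h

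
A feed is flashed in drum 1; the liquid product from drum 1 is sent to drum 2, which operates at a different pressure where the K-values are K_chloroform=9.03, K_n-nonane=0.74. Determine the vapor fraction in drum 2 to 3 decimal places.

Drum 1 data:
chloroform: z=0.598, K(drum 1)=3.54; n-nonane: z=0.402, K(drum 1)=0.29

V/F (drum 2) = 0.743

Drum 1:
Let ψ₁ = V/F and solve Σ zᵢ(Kᵢ−1)/(1+ψ₁(Kᵢ−1)) = 0.
g(0) = ΣzᵢKᵢ − 1 = 1.234 and g(1) = 1 − Σzᵢ/Kᵢ = -0.555, so a root lies in (0, 1).
Binary case is linear: z₁(K₁−1)(1+ψ₁(K₂−1)) + z₂(K₂−1)(1+ψ₁(K₁−1)) = 0
⇒ ψ₁ = [z₁(K₁−1)+z₂(K₂−1)] / [−(K₁−1)(K₂−1)] = 1.2335/1.8034 = 0.684
Drum-1 compositions:
  chloroform: x = 0.218, y = 0.773
  n-nonane: x = 0.782, y = 0.227
Drum-2 feed = drum-1 liquid: z₂ = (0.2185, 0.7815).
Drum 2:
Material balance + equilibrium reduce to Σ zᵢ(Kᵢ−1)/(1+ψ₂(Kᵢ−1)) = 0.
g(0) = ΣzᵢKᵢ − 1 = 1.551 and g(1) = 1 − Σzᵢ/Kᵢ = -0.080, so a root lies in (0, 1).
Newton iteration, ψ₂⁰ = 0.5:
  ψ₂ = 0.500: g = 0.1162, g' = -0.630 → ψ₂ = 0.685
  ψ₂ = 0.685: g = 0.0228, g' = -0.412 → ψ₂ = 0.740
  ψ₂ = 0.740: g = 0.0011, g' = -0.373 → ψ₂ = 0.743
Converged at ψ₂ = 0.743.
  chloroform: x = 0.031, y = 0.283
  n-nonane: x = 0.969, y = 0.717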